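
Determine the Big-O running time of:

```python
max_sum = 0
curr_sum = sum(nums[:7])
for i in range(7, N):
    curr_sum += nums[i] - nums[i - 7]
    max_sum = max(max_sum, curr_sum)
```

Time complexity: O(n).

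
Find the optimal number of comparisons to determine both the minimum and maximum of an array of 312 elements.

Naive approach: 622 comparisons (311 for max + 311 for min).
Optimal: Compare elements in pairs first (floor(n/2) = 156 comparisons), then find max among winners and min among losers (155 comparisons each).
Total: ceil(3n/2) - 2 = 466 comparisons. An adversary argument shows this is also a lower bound.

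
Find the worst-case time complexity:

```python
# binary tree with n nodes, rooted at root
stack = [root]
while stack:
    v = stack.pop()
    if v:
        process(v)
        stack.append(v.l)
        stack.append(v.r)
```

Time complexity: O(n).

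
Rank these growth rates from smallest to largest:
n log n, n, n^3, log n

Ordered by growth rate: log n < n < n log n < n^3.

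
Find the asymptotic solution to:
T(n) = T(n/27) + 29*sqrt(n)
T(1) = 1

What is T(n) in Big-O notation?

Each level contributes sqrt(n/27^k). Geometric series with ratio 1/sqrt(27) < 1 sums to O(sqrt(n)).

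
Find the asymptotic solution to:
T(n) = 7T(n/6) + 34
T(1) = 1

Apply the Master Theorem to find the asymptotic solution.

a=7, b=6, f(n)=34. log_6(7) = 1.086. Case 1 of Master Theorem: T(n) = O(n^1.086).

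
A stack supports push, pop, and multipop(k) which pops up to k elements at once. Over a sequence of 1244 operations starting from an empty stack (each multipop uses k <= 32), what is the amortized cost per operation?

Each element is pushed exactly once and popped at most once (whether by pop or as part of a multipop). So the total number of individual pops over the whole sequence is at most the number of pushes, which is at most 1244. Total work <= 2 * 1244, hence O(1) amortized per operation.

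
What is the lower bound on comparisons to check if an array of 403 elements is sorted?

To verify 403 elements are sorted, we must compare each consecutive pair. Skipping any pair allows an adversary to swap them. Therefore 402 comparisons are necessary and sufficient.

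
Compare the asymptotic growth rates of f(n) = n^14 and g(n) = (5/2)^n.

g(n) = (5/2)^n grows faster: (5/2)^n is exponential with base 5/2 > 1, dominating every polynomial.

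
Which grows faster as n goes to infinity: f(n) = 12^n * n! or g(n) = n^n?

f(n) = 12^n * n! grows faster: by Stirling n! ~ sqrt(2 pi n)(n/e)^n, so 12^n n! / n^n ~ (12/e)^n sqrt(2 pi n) -> infinity since 12/e > 1.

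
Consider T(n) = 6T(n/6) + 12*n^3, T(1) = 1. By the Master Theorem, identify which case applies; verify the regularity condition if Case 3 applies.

a=6, b=6, f(n)=12*n^3.
log_6(6) = 1 < 3.
f(n) = Omega(n^(1+epsilon)) for some epsilon > 0, so Case 3 is the candidate.
Regularity: a*f(n/b) = 6*12*(n/6)^3 = (6/216)*12*n^3 <= c*f(n) with c = 6/216 < 1. Satisfied.
Case 3: T(n) = Theta(n^3).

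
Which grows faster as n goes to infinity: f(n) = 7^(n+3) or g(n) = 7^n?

f(n) = 7^(n+3) and g(n) = 7^n are Theta of each other: 7^(n+3) = 7^3 * 7^n = Theta(7^n).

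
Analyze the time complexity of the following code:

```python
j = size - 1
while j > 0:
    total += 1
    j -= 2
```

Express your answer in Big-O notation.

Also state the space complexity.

Time complexity: O(n).
Space complexity: O(1).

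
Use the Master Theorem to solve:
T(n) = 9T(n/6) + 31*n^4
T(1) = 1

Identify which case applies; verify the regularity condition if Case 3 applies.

a=9, b=6, f(n)=31*n^4.
log_6(9) = 1.226 < 4.
f(n) = Omega(n^(1.226+epsilon)) for some epsilon > 0, so Case 3 is the candidate.
Regularity: a*f(n/b) = 9*31*(n/6)^4 = (9/1296)*31*n^4 <= c*f(n) with c = 9/1296 < 1. Satisfied.
Case 3: T(n) = Theta(n^4).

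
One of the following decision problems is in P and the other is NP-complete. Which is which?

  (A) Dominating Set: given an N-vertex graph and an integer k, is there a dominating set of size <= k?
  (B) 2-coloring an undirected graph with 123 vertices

(A) is NP-complete: reduces from Set Cover (with k part of the input).
(B) is P: 2-coloring is bipartiteness testing via BFS, O(V+E).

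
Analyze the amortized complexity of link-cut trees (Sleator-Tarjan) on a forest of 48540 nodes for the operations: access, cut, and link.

Link-cut trees represent the forest using splay trees over preferred paths. With potential Phi = sum over nodes of log(size of virtual subtree), each access on 48540 nodes is O(log 48540) = O(log n) amortized by the splay-tree access lemma. Cut and link are O(1) plus one access.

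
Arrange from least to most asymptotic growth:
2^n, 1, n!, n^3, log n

Ordered by growth rate: 1 < log n < n^3 < 2^n < n!.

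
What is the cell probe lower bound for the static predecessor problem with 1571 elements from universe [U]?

The Patrascu-Thorup lower bound shows any data structure on n = 1571 elements using O(n * polylog(n)) space requires Omega(log log U) query time. van Emde Boas trees achieve O(log log U) with O(U) space.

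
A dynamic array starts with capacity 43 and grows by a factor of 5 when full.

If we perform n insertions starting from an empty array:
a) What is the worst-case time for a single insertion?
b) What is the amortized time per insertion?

(a) Worst-case single insertion: O(n) -- when the array is full at capacity c, the resize copies all c elements, and c can be Theta(n).
(b) Resizes happen at sizes 43, 215, 1075, ... Total copy cost for n insertions: 43 + 215 + ... = O(n) (geometric series with ratio 1/5). Amortized cost per insertion: O(n)/n = O(1).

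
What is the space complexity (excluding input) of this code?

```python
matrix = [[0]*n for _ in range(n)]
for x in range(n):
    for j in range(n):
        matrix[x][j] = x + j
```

Space complexity: O(n^2).
A 2D structure of size n x n is allocated.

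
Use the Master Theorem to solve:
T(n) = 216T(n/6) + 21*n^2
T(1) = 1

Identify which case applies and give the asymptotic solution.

a=216, b=6, f(n)=21*n^2.
log_6(216) = 3 > 2.
Since f(n) = O(n^2) is polynomially smaller than n^3, Case 1 applies.
T(n) = Theta(n^3).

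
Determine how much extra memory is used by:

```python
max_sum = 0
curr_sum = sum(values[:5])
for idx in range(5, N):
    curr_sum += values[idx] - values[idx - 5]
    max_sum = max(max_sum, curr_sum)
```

Space complexity: O(1).
Only a constant amount of auxiliary storage is used; nothing grows with n.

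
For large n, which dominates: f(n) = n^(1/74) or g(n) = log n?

f(n) = n^(1/74) grows faster: any positive power of n dominates log n.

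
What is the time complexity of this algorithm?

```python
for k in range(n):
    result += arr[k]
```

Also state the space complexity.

Time complexity: O(n).
Space complexity: O(1).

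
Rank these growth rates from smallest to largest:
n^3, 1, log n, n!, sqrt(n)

Ordered by growth rate: 1 < log n < sqrt(n) < n^3 < n!.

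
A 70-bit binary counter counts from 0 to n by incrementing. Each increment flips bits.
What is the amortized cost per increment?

Bit i flips every 2^i increments. Total flips over n increments: sum_{i=0}^{70} n/2^i < 2n. Amortized cost: 2n/n = O(1).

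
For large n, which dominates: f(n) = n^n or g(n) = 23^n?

f(n) = n^n grows faster: n^n / 23^n = (n/23)^n -> infinity once n > 23.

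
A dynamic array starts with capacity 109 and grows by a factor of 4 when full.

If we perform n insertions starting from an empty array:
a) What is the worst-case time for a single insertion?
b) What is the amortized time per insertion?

(a) Worst-case single insertion: O(n) -- when the array is full at capacity c, the resize copies all c elements, and c can be Theta(n).
(b) Resizes happen at sizes 109, 436, 1744, ... Total copy cost for n insertions: 109 + 436 + ... = O(n) (geometric series with ratio 1/4). Amortized cost per insertion: O(n)/n = O(1).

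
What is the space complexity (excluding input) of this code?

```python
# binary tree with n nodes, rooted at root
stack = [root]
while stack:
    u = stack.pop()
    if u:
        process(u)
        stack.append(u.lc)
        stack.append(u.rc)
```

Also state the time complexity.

Space complexity: O(n).
Auxiliary storage grows linearly with the input size n in the worst case.
Time complexity: O(n).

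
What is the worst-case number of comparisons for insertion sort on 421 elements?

Insertion sort on reverse-sorted input: 1 + 2 + ... + (421-1) = 88410 comparisons.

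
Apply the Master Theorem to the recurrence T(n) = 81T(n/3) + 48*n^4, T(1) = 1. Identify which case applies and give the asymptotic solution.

a=81, b=3, f(n)=48*n^4.
log_3(81) = 4, so n^(log_b(a)) = n^4.
f(n) = Theta(n^4), so Case 2 applies.
T(n) = Theta(n^4 log n).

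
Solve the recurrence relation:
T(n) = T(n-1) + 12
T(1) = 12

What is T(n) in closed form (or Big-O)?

Unrolling: T(n) = T(n-1) + 12 = T(n-2) + 2*12 = ... = T(1) + (n-1)*12 = 12 + (n-1)*12 = 12n.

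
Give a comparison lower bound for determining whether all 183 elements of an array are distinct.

In the algebraic decision-tree model, the YES region for element distinctness on 183 elements has 183! connected components (one per ordering). Ben-Or's theorem then gives a lower bound of Omega(log(n!)) = Omega(n log n).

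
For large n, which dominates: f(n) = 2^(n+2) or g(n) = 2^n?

f(n) = 2^(n+2) and g(n) = 2^n are Theta of each other: 2^(n+2) = 2^2 * 2^n = Theta(2^n).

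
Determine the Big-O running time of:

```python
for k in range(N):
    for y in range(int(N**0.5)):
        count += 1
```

Time complexity: O(n * sqrt(n)).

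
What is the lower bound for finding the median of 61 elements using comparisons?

To find the median of 61 elements, every element must be compared at least once, so the lower bound is Omega(n). The BFPRT algorithm achieves O(n), making this tight.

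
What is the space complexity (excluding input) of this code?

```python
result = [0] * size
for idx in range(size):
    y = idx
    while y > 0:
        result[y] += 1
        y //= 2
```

Space complexity: O(n).
Auxiliary storage grows linearly with the input size n in the worst case.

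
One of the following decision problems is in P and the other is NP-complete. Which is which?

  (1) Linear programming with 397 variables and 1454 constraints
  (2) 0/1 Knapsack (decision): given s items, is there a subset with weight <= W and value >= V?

(1) is P: the ellipsoid and interior-point methods run in polynomial time.
(2) is NP-complete: reduces from Subset Sum.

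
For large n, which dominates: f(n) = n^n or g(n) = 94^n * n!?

g(n) = 94^n * n! grows faster: by Stirling n! ~ sqrt(2 pi n)(n/e)^n, so 94^n n! / n^n ~ (94/e)^n sqrt(2 pi n) -> infinity since 94/e > 1.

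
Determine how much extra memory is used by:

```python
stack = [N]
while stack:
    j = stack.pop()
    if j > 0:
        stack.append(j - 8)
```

Space complexity: O(1).
Only a constant amount of auxiliary storage is used; nothing grows with n.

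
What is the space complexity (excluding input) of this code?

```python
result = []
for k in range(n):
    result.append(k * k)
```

Space complexity: O(n).
Auxiliary storage grows linearly with the input size n in the worst case.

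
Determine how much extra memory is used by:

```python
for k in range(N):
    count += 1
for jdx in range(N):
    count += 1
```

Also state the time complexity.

Space complexity: O(1).
Only a constant amount of auxiliary storage is used; nothing grows with n.
Time complexity: O(n).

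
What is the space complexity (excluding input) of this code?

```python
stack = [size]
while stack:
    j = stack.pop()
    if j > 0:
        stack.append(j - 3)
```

Space complexity: O(1).
Only a constant amount of auxiliary storage is used; nothing grows with n.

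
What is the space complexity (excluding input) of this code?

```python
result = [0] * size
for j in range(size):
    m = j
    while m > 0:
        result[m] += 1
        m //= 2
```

Space complexity: O(n).
Auxiliary storage grows linearly with the input size n in the worst case.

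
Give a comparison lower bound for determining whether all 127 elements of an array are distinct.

In the algebraic decision-tree model, the YES region for element distinctness on 127 elements has 127! connected components (one per ordering). Ben-Or's theorem then gives a lower bound of Omega(log(n!)) = Omega(n log n).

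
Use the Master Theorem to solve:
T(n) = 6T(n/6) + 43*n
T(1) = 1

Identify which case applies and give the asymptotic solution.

a=6, b=6, f(n)=43*n.
log_6(6) = 1, so n^(log_b(a)) = n.
f(n) = Theta(n), so Case 2 applies.
T(n) = Theta(n log n).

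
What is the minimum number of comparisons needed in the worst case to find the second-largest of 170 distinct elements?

Lower bound: finding the max needs 170-1 comparisons. By the adversary weight-doubling argument, the max must personally win >= ceil(log_2(170)) = 8 comparisons; the 2nd-largest is among those 8 losers, needing 8-1 more comparisons. Total >= 170-1 + 8-1 = 176. A balanced knockout tournament achieves this.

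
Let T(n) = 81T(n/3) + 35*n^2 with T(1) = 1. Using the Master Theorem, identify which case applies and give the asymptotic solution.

a=81, b=3, f(n)=35*n^2.
log_3(81) = 4 > 2.
Since f(n) = O(n^2) is polynomially smaller than n^4, Case 1 applies.
T(n) = Theta(n^4).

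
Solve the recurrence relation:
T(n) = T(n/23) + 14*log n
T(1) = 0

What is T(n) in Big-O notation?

Each of the log_23(n) levels adds O(log n). T(n) = O(log^2 n).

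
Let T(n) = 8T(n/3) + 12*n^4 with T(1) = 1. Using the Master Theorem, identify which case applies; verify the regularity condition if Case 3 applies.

a=8, b=3, f(n)=12*n^4.
log_3(8) = 1.893 < 4.
f(n) = Omega(n^(1.893+epsilon)) for some epsilon > 0, so Case 3 is the candidate.
Regularity: a*f(n/b) = 8*12*(n/3)^4 = (8/81)*12*n^4 <= c*f(n) with c = 8/81 < 1. Satisfied.
Case 3: T(n) = Theta(n^4).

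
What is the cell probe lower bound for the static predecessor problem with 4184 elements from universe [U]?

The Patrascu-Thorup lower bound shows any data structure on n = 4184 elements using O(n * polylog(n)) space requires Omega(log log U) query time. van Emde Boas trees achieve O(log log U) with O(U) space.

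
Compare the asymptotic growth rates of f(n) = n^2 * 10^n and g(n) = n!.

g(n) = n! grows faster: by Stirling n! ~ (n/e)^n sqrt(2*pi*n); (n/e)^n eventually dominates n^2 * 10^n.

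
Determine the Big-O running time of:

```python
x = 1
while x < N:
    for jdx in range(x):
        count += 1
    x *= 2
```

Time complexity: O(n).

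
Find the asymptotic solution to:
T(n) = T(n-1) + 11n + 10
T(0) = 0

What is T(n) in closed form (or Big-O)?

Dominant term in sum is 11*sum(i, i=1..n) = 11*n*(n+1)/2 = O(n^2).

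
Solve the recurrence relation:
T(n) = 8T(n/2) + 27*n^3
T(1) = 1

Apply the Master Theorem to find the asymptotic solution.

a=8, b=2, f(n)=27*n^3. log_2(8) = 3. Case 2: T(n) = O(n^3 log n).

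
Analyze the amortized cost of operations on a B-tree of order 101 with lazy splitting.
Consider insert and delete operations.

In a B-tree of order 101, a node splits when it has 101 keys. With lazy splitting, we use potential Phi = number of full nodes + number of near-empty nodes. Each split costs O(1) but reduces potential. Between splits, at least 50 insertions must occur in that node. Amortized structural cost is O(1) per operation, plus O(log_101 n) traversal.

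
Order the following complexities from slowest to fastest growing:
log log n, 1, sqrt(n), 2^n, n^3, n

Ordered by growth rate: 1 < log log n < sqrt(n) < n < n^3 < 2^n.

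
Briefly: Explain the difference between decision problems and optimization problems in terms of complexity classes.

Decision problems have yes/no answers and are classified into P, NP, etc. Optimization problems seek the best solution. Every optimization problem has a corresponding decision version. If the decision version is NP-complete, the optimization version is NP-hard.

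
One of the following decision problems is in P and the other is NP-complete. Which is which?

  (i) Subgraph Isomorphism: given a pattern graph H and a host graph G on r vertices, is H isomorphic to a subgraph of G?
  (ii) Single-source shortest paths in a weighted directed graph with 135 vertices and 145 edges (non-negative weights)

(i) is NP-complete: generalizes Clique and Hamiltonian Path (pattern size is part of the input).
(ii) is P: Dijkstra's algorithm runs in O((V+E) log V).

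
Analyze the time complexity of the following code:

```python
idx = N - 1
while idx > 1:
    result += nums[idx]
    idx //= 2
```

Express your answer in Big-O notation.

Time complexity: O(log n).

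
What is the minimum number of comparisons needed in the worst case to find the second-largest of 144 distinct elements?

Lower bound: finding the max needs 144-1 comparisons. By the adversary weight-doubling argument, the max must personally win >= ceil(log_2(144)) = 8 comparisons; the 2nd-largest is among those 8 losers, needing 8-1 more comparisons. Total >= 144-1 + 8-1 = 150. A balanced knockout tournament achieves this.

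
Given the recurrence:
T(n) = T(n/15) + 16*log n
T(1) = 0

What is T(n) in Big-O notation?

Each of the log_15(n) levels adds O(log n). T(n) = O(log^2 n).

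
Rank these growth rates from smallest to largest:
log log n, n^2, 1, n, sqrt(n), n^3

Ordered by growth rate: 1 < log log n < sqrt(n) < n < n^2 < n^3.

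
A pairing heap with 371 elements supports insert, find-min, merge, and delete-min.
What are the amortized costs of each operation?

Pairing heaps are self-adjusting heap-ordered trees. Insert and merge link two roots: O(1). Find-min reads the root: O(1). Delete-min removes the root, then pairs children in two passes; amortized cost is O(log 371) = O(log n).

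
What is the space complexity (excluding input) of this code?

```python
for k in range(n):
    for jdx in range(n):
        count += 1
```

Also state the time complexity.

Space complexity: O(1).
Only a constant amount of auxiliary storage is used; nothing grows with n.
Time complexity: O(n^2).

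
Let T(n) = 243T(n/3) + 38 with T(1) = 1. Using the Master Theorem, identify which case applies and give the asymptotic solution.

a=243, b=3, f(n)=38.
log_3(243) = 5 > 0.
Since f(n) = O(n^0) is polynomially smaller than n^5, Case 1 applies.
T(n) = Theta(n^5).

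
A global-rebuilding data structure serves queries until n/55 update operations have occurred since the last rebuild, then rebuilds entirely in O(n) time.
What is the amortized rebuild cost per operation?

The O(n) rebuild is triggered by n/55 operations, so each contributes O(n)/(n/55) = O(55) = O(1) to the rebuild cost.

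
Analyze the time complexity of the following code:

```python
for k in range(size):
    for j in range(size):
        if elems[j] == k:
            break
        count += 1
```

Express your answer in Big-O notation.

Time complexity: O(n^2).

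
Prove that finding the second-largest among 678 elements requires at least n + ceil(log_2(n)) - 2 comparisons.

Lower bound (adversary): identifying the maximum requires 678-1 comparisons (each eliminates one candidate). Assign weight 1 to each element; on each comparison the adversary lets the heavier side win and gives it the loser's weight. The max ends with weight 678, but each comparison it wins at most doubles its weight, so the max must win >= ceil(log_2(678)) = 10 comparisons. The second-largest is one of those 10 direct losers to the max, and identifying which one is largest needs >= 10-1 further comparisons. Total >= 678-1 + 10-1 = 686.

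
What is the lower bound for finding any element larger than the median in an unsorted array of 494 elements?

To find an element larger than the median of 494 elements, we must see Omega(n) elements. Without seeing enough elements, an adversary can make any unseen element the median.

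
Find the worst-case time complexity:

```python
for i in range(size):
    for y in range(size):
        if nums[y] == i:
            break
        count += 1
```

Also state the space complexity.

Time complexity: O(n^2).
Space complexity: O(1).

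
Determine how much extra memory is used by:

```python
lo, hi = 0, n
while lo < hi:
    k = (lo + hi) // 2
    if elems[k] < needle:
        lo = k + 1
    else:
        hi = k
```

Space complexity: O(1).
Only a constant amount of auxiliary storage is used; nothing grows with n.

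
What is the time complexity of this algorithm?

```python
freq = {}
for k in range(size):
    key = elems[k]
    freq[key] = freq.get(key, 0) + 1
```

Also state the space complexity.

Time complexity: O(n).
Space complexity: O(n).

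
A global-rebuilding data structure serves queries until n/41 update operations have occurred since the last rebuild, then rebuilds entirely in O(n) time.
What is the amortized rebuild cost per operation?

The O(n) rebuild is triggered by n/41 operations, so each contributes O(n)/(n/41) = O(41) = O(1) to the rebuild cost.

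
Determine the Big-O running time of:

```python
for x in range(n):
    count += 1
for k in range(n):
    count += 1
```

Time complexity: O(n).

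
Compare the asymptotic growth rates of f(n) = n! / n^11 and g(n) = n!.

g(n) = n! grows faster: the ratio n!/(n!/n^11) = n^11 -> infinity.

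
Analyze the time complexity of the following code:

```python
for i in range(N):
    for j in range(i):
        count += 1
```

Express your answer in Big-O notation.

Time complexity: O(n^2).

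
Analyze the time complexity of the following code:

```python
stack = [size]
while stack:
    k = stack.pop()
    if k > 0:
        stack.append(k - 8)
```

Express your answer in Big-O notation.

Time complexity: O(n).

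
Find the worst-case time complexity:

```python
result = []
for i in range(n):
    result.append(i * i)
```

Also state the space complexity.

Time complexity: O(n).
Space complexity: O(n).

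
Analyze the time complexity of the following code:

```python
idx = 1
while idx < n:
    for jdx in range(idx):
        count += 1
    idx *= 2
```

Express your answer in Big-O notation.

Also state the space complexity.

Time complexity: O(n).
Space complexity: O(1).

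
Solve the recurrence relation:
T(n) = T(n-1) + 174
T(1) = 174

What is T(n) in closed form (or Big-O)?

Unrolling: T(n) = T(n-1) + 174 = T(n-2) + 2*174 = ... = T(1) + (n-1)*174 = 174 + (n-1)*174 = 174n.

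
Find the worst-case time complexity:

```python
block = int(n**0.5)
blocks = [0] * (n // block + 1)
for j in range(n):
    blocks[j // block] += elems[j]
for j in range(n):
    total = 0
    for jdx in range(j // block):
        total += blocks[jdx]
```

Time complexity: O(n * sqrt(n)).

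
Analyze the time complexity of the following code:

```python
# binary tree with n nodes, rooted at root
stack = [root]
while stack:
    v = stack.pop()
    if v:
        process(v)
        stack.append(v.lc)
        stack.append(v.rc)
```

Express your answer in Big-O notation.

Time complexity: O(n).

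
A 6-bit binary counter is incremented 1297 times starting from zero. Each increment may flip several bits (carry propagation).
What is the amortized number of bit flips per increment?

Bit i flips on every 2^i-th increment, so over 1297 increments bit i flips floor(1297/2^i) times. Summing over i: total flips < 2 * 1297. Amortized: < 2 = O(1) per increment.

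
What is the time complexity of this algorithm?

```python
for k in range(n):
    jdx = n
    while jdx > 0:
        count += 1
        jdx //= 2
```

Time complexity: O(n log n).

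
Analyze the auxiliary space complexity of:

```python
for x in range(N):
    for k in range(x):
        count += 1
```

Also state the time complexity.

Space complexity: O(1).
Only a constant amount of auxiliary storage is used; nothing grows with n.
Time complexity: O(n^2).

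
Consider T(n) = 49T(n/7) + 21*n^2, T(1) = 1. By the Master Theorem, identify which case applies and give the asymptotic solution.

a=49, b=7, f(n)=21*n^2.
log_7(49) = 2, so n^(log_b(a)) = n^2.
f(n) = Theta(n^2), so Case 2 applies.
T(n) = Theta(n^2 log n).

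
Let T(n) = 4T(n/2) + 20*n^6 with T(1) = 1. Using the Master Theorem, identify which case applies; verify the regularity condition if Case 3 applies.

a=4, b=2, f(n)=20*n^6.
log_2(4) = 2 < 6.
f(n) = Omega(n^(2+epsilon)) for some epsilon > 0, so Case 3 is the candidate.
Regularity: a*f(n/b) = 4*20*(n/2)^6 = (4/64)*20*n^6 <= c*f(n) with c = 4/64 < 1. Satisfied.
Case 3: T(n) = Theta(n^6).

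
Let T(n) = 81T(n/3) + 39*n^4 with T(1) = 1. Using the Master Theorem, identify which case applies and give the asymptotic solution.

a=81, b=3, f(n)=39*n^4.
log_3(81) = 4, so n^(log_b(a)) = n^4.
f(n) = Theta(n^4), so Case 2 applies.
T(n) = Theta(n^4 log n).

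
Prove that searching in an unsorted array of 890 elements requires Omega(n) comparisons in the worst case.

An adversary can always place the target in the last position checked. Until all 890 positions are examined, the target might be in any unchecked position. Therefore 890 comparisons are necessary.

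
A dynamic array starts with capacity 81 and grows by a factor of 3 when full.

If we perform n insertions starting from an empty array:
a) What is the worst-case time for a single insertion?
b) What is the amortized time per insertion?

(a) Worst-case single insertion: O(n) -- when the array is full at capacity c, the resize copies all c elements, and c can be Theta(n).
(b) Resizes happen at sizes 81, 243, 729, ... Total copy cost for n insertions: 81 + 243 + ... = O(n) (geometric series with ratio 1/3). Amortized cost per insertion: O(n)/n = O(1).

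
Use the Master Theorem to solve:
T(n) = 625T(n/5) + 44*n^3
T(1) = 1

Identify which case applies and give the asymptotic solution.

a=625, b=5, f(n)=44*n^3.
log_5(625) = 4 > 3.
Since f(n) = O(n^3) is polynomially smaller than n^4, Case 1 applies.
T(n) = Theta(n^4).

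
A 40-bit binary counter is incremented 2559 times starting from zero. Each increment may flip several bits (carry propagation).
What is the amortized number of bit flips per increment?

Bit i flips on every 2^i-th increment, so over 2559 increments bit i flips floor(2559/2^i) times. Summing over i: total flips < 2 * 2559. Amortized: < 2 = O(1) per increment.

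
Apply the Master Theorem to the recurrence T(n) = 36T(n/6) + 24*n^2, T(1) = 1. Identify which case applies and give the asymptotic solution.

a=36, b=6, f(n)=24*n^2.
log_6(36) = 2, so n^(log_b(a)) = n^2.
f(n) = Theta(n^2), so Case 2 applies.
T(n) = Theta(n^2 log n).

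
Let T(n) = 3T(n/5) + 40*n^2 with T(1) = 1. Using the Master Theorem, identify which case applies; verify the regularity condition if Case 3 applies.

a=3, b=5, f(n)=40*n^2.
log_5(3) = 0.6826 < 2.
f(n) = Omega(n^(0.6826+epsilon)) for some epsilon > 0, so Case 3 is the candidate.
Regularity: a*f(n/b) = 3*40*(n/5)^2 = (3/25)*40*n^2 <= c*f(n) with c = 3/25 < 1. Satisfied.
Case 3: T(n) = Theta(n^2).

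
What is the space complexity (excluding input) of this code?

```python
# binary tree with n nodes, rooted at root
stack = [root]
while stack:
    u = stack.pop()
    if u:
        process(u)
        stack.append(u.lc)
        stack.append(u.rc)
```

Space complexity: O(n).
Auxiliary storage grows linearly with the input size n in the worst case.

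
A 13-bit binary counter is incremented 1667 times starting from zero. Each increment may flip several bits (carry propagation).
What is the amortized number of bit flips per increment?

Bit i flips on every 2^i-th increment, so over 1667 increments bit i flips floor(1667/2^i) times. Summing over i: total flips < 2 * 1667. Amortized: < 2 = O(1) per increment.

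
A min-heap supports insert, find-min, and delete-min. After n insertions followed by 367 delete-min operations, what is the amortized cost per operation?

Insert takes O(log n) worst case. Delete-min takes O(log n). Over a sequence of n inserts and 367 delete-mins, total cost is O((n + 367) log n). Amortized per operation: O(log n).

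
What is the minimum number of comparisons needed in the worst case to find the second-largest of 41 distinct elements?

Lower bound: finding the max needs 41-1 comparisons. By the adversary weight-doubling argument, the max must personally win >= ceil(log_2(41)) = 6 comparisons; the 2nd-largest is among those 6 losers, needing 6-1 more comparisons. Total >= 41-1 + 6-1 = 45. A balanced knockout tournament achieves this.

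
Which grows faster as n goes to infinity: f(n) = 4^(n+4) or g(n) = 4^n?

f(n) = 4^(n+4) and g(n) = 4^n are Theta of each other: 4^(n+4) = 4^4 * 4^n = Theta(4^n).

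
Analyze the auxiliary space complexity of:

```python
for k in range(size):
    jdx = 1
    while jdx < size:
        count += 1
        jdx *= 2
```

Space complexity: O(1).
Only a constant amount of auxiliary storage is used; nothing grows with n.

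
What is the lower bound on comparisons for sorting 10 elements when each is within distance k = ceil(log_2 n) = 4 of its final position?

Partition the 10 positions into floor(n/k) blocks of k = 4 consecutive positions; any permutation within a block keeps every element within k of its final position, so there are at least (k!)^(n/k) distinguishable inputs. Lower bound: log_2((k!)^(n/k)) = (n/k) * log_2(k!) = Theta(n log k); with k = ceil(log_2 n), this is Omega(n log log n).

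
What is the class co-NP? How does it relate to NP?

co-NP is the class of problems whose complement is in NP. A problem is in co-NP if 'no' instances have short proofs. NP and co-NP may or may not be equal. If NP != co-NP, then P != NP. Tautology (is a formula always true?) is in co-NP.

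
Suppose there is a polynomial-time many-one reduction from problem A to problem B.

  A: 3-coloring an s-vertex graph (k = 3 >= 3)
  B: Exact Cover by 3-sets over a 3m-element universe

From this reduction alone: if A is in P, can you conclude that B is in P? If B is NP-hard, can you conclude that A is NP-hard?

A poly-time reduction A <=_p B transfers tractability DOWN (B easy => A easy) and hardness UP (A hard => B hard), not the reverse.
From A in P, the reduction alone does NOT give B in P: any problem in P trivially reduces to SAT, yet SAT is not known to be in P.
From B NP-hard, the reduction alone does NOT give A NP-hard: again, easy problems reduce to hard ones.
(Here in fact A is NP-complete and B is NP-complete.)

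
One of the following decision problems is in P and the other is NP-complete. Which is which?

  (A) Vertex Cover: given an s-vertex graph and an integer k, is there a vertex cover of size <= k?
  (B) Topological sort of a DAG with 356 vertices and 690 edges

(A) is NP-complete: one of Karp's 21 NP-complete problems (with k part of the input; for any fixed constant k it is in P).
(B) is P: DFS-based topological sort runs in O(V+E).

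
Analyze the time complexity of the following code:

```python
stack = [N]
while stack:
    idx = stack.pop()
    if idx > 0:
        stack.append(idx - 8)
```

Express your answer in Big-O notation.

Time complexity: O(n).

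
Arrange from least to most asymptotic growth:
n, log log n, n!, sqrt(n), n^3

Ordered by growth rate: log log n < sqrt(n) < n < n^3 < n!.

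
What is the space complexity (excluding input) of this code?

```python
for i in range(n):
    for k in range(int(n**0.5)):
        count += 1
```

Space complexity: O(1).
Only a constant amount of auxiliary storage is used; nothing grows with n.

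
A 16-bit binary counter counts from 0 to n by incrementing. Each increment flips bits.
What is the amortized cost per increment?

Bit i flips every 2^i increments. Total flips over n increments: sum_{i=0}^{16} n/2^i < 2n. Amortized cost: 2n/n = O(1).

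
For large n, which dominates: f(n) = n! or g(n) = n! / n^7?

f(n) = n! grows faster: the ratio n!/(n!/n^7) = n^7 -> infinity.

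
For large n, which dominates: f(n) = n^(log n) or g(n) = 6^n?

g(n) = 6^n grows faster: take logs: log(n^(log n)) = (log n)^2, log(6^n) = n log 6; n dominates (log n)^2.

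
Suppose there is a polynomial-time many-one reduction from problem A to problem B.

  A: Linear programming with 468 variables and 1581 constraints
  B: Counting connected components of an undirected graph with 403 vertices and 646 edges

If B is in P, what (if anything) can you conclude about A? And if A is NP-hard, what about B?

A poly-time reduction A <=_p B means any A-instance can be transformed to a B-instance in poly time.
If B is in P: compose the reduction with B's poly-time algorithm to solve A in poly time, so A is in P.
If A is NP-hard: every NP problem reduces to A, which reduces to B; composing reductions, every NP problem reduces to B, so B is NP-hard.
(Here in fact A is P and B is P.)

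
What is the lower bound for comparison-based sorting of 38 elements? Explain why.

A comparison-based sorting algorithm corresponds to a decision tree. With 38! possible permutations, the tree has 38! leaves. The height is at least log_2(38!) = Omega(n log n) by Stirling's approximation.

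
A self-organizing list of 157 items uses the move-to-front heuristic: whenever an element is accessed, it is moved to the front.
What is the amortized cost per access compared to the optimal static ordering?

With potential Phi = number of inversions between the MTF list and the optimal static list (at most C(157,2)), each access has amortized cost at most 2 * (cost under optimal static ordering). This is the move-to-front 2-competitiveness result.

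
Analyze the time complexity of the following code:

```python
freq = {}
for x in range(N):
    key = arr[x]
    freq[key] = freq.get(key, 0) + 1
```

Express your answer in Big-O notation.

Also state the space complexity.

Time complexity: O(n).
Space complexity: O(n).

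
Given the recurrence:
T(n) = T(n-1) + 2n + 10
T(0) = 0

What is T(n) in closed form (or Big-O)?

Dominant term in sum is 2*sum(i, i=1..n) = 2*n*(n+1)/2 = O(n^2).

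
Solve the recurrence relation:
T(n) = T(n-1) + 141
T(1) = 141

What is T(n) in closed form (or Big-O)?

Unrolling: T(n) = T(n-1) + 141 = T(n-2) + 2*141 = ... = T(1) + (n-1)*141 = 141 + (n-1)*141 = 141n.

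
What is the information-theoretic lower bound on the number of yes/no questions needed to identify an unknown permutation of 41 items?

There are 41! = 33452526613163807108170062053440751665152000000000 permutations. Each yes/no question gives at most 1 bit, so at least ceil(log_2(33452526613163807108170062053440751665152000000000)) = 165 questions are needed.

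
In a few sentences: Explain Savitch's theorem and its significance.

Savitch's theorem states that NSPACE(f(n)) is contained in DSPACE(f(n)^2) for f(n) >= log n. In particular, NPSPACE = PSPACE, meaning nondeterminism does not significantly help for space-bounded computation. This contrasts with time, where we do not know if P = NP.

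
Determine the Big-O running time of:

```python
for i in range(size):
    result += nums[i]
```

Time complexity: O(n).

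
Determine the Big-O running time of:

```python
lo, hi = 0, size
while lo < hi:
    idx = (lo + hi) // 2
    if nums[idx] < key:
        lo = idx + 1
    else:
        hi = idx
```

Time complexity: O(log n).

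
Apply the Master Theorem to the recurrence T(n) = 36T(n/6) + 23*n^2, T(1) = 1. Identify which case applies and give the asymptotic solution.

a=36, b=6, f(n)=23*n^2.
log_6(36) = 2, so n^(log_b(a)) = n^2.
f(n) = Theta(n^2), so Case 2 applies.
T(n) = Theta(n^2 log n).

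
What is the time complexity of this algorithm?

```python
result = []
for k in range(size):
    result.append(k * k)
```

Time complexity: O(n).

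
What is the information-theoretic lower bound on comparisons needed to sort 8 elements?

There are 8! = 40320 possible orderings. Each comparison gives 1 bit. We need at least ceil(log_2(40320)) = 16 comparisons.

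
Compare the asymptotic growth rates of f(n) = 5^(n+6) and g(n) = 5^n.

f(n) = 5^(n+6) and g(n) = 5^n are Theta of each other: 5^(n+6) = 5^6 * 5^n = Theta(5^n).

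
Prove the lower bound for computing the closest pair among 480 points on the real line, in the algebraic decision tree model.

Reduction from element distinctness: given 480 reals, the closest-pair distance is 0 iff two are equal. Element distinctness has an Omega(n log n) lower bound in the algebraic decision tree model (Ben-Or). Therefore closest pair on a line also requires Omega(n log n). Sorting then a linear scan achieves this.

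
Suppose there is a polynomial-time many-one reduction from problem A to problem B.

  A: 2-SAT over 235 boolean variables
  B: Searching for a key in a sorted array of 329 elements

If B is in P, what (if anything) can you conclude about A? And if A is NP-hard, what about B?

A poly-time reduction A <=_p B means any A-instance can be transformed to a B-instance in poly time.
If B is in P: compose the reduction with B's poly-time algorithm to solve A in poly time, so A is in P.
If A is NP-hard: every NP problem reduces to A, which reduces to B; composing reductions, every NP problem reduces to B, so B is NP-hard.
(Here in fact A is P and B is P.)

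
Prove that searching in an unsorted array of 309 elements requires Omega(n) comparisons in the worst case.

An adversary can always place the target in the last position checked. Until all 309 positions are examined, the target might be in any unchecked position. Therefore 309 comparisons are necessary.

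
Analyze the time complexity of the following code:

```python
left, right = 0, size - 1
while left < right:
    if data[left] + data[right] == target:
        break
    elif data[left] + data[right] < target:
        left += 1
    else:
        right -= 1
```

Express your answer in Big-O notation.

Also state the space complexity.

Time complexity: O(n).
Space complexity: O(1).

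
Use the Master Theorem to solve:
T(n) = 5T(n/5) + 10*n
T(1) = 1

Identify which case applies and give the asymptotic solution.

a=5, b=5, f(n)=10*n.
log_5(5) = 1, so n^(log_b(a)) = n.
f(n) = Theta(n), so Case 2 applies.
T(n) = Theta(n log n).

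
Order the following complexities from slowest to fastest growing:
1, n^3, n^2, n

Ordered by growth rate: 1 < n < n^2 < n^3.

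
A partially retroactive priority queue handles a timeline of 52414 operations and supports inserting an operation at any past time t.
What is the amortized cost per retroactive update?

Partially retroactive priority queues (Demaine-Iacono-Langerman) allow updates at past times with queries only at the present. With a balanced BST over the m = 52414 timeline events tracking bridges, each retroactive insert or delete is O(log m) amortized.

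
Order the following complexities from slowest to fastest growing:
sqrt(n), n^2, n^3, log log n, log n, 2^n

Ordered by growth rate: log log n < log n < sqrt(n) < n^2 < n^3 < 2^n.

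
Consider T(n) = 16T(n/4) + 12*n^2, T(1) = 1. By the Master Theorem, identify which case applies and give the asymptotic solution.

a=16, b=4, f(n)=12*n^2.
log_4(16) = 2, so n^(log_b(a)) = n^2.
f(n) = Theta(n^2), so Case 2 applies.
T(n) = Theta(n^2 log n).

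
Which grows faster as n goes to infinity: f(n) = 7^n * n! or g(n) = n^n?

f(n) = 7^n * n! grows faster: by Stirling n! ~ sqrt(2 pi n)(n/e)^n, so 7^n n! / n^n ~ (7/e)^n sqrt(2 pi n) -> infinity since 7/e > 1.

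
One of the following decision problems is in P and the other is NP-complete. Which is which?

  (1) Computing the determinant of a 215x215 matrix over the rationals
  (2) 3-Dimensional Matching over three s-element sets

(1) is P: Gaussian elimination runs in O(n^3).
(2) is NP-complete: one of Karp's 21 NP-complete problems.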